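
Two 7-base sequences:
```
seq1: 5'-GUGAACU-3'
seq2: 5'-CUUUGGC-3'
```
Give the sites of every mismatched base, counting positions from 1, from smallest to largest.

Scanning 1-based: 1: G/C; 3: G/U; 4: A/U; 5: A/G; 6: C/G; 7: U/C.

1, 3, 4, 5, 6, 7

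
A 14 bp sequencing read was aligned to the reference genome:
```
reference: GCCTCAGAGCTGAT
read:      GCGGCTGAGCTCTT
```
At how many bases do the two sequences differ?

Mismatches (1-based): base 3: C→G; base 4: T→G; base 6: A→T; base 12: G→C; base 13: A→T.

5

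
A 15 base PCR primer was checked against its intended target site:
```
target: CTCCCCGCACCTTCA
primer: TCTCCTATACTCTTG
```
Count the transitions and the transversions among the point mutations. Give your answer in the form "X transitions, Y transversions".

Transitions (purine↔purine or pyrimidine↔pyrimidine): 1 C→T, 2 T→C, 3 C→T, 6 C→T, 7 G→A, 8 C→T, 11 C→T, 12 T→C, 14 C→T, 15 A→G.
Transversions (purine↔pyrimidine): none.

10 transitions, 0 transversions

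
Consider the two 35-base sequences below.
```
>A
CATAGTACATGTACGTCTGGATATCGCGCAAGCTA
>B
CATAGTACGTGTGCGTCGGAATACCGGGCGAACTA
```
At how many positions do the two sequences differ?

The sequences differ at positions 9, 13, 18, 20, 24, 27, 30, 32 (1-based) — 8 in total.

8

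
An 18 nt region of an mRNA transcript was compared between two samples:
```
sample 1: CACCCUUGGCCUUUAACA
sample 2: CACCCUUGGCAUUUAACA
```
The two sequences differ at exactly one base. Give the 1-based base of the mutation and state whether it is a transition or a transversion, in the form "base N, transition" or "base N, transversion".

Base 11 changes C→A. C is a pyrimidine and A is a purine, so this is a transversion.

base 11, transversion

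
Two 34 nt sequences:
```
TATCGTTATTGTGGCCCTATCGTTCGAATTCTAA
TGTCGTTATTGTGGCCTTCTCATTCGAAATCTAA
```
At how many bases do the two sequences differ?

Mismatches (1-based): base 2: A→G; base 17: C→T; base 19: A→C; base 22: G→A; base 29: T→A.

5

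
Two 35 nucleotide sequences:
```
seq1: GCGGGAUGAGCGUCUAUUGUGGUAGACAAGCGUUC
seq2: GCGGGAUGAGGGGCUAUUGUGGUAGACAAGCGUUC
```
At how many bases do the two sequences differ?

Mismatches (1-based): base 11: C→G; base 13: U→G.

2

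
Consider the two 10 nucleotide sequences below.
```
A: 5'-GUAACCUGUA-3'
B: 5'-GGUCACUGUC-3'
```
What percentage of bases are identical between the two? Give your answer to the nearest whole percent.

50%

Mismatches at positions 2, 3, 4, 5, 10 (1-based): 5 of 10.
Identical positions: 5/10 = 50% → 50%.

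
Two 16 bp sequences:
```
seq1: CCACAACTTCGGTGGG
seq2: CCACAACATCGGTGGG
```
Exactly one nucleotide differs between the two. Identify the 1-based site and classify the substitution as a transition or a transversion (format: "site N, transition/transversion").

site 8, transversion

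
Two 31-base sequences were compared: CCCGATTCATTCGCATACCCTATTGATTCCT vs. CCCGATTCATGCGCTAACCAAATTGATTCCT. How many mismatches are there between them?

Mismatches (1-based): position 11: T→G; position 15: A→T; position 16: T→A; position 20: C→A; position 21: T→A.

5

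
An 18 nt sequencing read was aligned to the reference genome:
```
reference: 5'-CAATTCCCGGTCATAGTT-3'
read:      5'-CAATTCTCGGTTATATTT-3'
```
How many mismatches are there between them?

3

Mismatches (1-based): base 7: C→T; base 12: C→T; base 16: G→T.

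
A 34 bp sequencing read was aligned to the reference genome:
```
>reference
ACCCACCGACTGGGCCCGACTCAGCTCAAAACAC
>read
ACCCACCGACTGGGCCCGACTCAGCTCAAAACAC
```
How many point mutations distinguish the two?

0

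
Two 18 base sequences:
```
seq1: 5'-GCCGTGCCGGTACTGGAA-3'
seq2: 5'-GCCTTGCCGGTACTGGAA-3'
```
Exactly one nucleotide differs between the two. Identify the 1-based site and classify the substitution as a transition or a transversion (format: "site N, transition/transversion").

The sequences differ only at site 4: G→T (purine→pyrimidine), a transversion.

site 4, transversion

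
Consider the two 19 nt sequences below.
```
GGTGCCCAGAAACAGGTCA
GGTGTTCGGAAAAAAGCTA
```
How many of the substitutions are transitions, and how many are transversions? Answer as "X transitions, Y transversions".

6 transitions, 1 transversion

Transitions (purine↔purine or pyrimidine↔pyrimidine): 5 C→T, 6 C→T, 8 A→G, 15 G→A, 17 T→C, 18 C→T.
Transversions (purine↔pyrimidine): 13 C→A.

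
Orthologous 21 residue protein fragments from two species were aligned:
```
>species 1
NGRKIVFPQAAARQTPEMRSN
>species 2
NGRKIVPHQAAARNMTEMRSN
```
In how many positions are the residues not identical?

5

Mismatches (1-based): position 7: F→P; position 8: P→H; position 14: Q→N; position 15: T→M; position 16: P→T.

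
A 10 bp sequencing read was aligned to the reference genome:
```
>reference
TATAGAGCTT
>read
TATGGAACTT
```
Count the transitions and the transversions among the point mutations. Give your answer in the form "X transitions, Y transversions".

2 transitions, 0 transversions

Mismatches (1-based):
position 4: A→G (purine→purine, transition)
position 7: G→A (purine→purine, transition)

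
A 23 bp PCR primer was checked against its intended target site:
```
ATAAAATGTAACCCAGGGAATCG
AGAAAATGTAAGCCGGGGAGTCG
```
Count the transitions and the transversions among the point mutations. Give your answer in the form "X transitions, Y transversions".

2 transitions, 2 transversions

Transitions (purine↔purine or pyrimidine↔pyrimidine): 15 A→G, 20 A→G.
Transversions (purine↔pyrimidine): 2 T→G, 12 C→G.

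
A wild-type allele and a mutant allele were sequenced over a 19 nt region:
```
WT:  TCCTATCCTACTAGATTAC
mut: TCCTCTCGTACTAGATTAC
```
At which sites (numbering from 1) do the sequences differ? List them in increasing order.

5, 8

Differences at site 5 (A→C), site 8 (C→G).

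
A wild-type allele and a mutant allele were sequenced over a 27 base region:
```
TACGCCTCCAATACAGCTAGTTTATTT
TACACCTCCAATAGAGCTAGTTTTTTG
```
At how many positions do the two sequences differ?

4

Comparing position by position, 4 positions differ: 4 (G/A), 14 (C/G), 24 (A/T), 27 (T/G).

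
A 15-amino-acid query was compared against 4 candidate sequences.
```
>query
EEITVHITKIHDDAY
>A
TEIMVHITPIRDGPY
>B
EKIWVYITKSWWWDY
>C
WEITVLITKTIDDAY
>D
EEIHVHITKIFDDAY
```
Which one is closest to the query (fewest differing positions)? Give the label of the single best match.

D

Hamming distances to query — A: 6; B: 8; C: 4; D: 2.
Smallest is D with 2 mismatches.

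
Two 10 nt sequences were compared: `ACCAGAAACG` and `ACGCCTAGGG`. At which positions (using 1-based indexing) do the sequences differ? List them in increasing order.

Scanning 1-based: 3: C/G; 4: A/C; 5: G/C; 6: A/T; 8: A/G; 9: C/G.

3, 4, 5, 6, 8, 9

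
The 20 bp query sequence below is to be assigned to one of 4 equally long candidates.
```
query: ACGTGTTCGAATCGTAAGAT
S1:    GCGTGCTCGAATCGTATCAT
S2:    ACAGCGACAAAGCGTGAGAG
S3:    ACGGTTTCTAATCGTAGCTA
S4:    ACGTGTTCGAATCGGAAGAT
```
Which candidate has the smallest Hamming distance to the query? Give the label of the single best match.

S4

Hamming distances to query — S1: 4; S2: 9; S3: 7; S4: 1.
Smallest is S4 with 1 mismatch.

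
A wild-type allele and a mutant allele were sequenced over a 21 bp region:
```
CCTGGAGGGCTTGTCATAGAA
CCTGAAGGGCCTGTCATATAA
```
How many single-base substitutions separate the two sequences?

3

Mismatches (1-based): site 5: G→A; site 11: T→C; site 19: G→T.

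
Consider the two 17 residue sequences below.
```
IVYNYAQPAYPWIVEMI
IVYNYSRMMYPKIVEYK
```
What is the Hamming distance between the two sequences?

Mismatches (1-based): position 6: A→S; position 7: Q→R; position 8: P→M; position 9: A→M; position 12: W→K; position 16: M→Y; position 17: I→K.

7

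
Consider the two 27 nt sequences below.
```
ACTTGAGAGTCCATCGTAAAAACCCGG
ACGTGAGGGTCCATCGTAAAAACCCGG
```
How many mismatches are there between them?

2

Comparing position by position, 2 bases differ: 3 (T/G), 8 (A/G).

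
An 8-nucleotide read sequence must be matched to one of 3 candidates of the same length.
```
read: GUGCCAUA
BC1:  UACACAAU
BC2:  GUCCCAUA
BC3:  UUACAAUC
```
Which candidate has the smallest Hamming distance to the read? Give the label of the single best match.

Hamming distances to read — BC1: 6; BC2: 1; BC3: 4.
Smallest is BC2 with 1 mismatch.

BC2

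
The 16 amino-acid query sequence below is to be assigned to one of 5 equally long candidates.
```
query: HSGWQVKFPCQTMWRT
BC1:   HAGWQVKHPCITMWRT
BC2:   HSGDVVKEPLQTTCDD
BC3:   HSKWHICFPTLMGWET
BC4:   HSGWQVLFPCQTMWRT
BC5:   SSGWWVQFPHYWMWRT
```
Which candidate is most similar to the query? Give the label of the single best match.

BC4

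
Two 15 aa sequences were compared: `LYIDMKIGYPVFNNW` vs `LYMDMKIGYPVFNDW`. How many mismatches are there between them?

2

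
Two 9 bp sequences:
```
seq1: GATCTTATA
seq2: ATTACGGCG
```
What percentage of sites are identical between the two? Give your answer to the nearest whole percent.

11%

8 positions differ (1, 2, 4, 5, 6, 7, 8, 9), so 1 of 9 match: 1/9 = 11.11%.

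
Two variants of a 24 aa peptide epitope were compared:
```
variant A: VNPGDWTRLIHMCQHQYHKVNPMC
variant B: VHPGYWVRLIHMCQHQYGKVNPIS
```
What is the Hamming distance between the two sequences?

6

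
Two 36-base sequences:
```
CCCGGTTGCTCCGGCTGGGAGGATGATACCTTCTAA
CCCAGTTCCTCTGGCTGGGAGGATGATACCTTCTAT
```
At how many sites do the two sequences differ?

4

The sequences differ at sites 4, 8, 12, 36 (1-based) — 4 in total.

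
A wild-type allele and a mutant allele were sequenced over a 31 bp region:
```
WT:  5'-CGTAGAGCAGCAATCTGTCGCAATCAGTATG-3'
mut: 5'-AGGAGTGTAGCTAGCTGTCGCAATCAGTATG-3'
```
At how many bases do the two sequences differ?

Mismatches (1-based): base 1: C→A; base 3: T→G; base 6: A→T; base 8: C→T; base 12: A→T; base 14: T→G.

6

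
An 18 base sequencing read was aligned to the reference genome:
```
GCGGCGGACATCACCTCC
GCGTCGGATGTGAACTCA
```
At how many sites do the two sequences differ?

The sequences differ at sites 4, 9, 10, 12, 14, 18 (1-based) — 6 in total.

6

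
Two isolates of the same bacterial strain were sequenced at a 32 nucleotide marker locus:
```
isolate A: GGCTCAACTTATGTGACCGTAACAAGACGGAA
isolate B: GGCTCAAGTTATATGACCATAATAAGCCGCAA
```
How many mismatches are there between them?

6

Mismatches (1-based): position 8: C→G; position 13: G→A; position 19: G→A; position 23: C→T; position 27: A→C; position 30: G→C.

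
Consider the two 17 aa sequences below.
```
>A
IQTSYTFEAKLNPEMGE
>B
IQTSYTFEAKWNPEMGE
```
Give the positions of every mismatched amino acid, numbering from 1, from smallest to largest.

Differences at position 11 (L→W).

11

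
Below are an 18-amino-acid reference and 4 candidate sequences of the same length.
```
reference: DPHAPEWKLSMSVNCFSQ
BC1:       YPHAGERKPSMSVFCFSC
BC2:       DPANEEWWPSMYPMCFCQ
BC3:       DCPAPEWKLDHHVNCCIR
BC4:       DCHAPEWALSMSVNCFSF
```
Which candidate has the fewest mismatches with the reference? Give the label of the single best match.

BC4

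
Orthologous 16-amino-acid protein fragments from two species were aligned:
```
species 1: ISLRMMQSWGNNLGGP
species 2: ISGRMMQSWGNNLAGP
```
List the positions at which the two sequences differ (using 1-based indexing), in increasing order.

3, 14

Scanning 1-based: 3: L/G; 14: G/A.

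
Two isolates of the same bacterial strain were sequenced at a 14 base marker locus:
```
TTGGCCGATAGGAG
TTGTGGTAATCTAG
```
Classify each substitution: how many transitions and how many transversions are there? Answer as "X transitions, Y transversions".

Transitions (purine↔purine or pyrimidine↔pyrimidine): none.
Transversions (purine↔pyrimidine): 4 G→T, 5 C→G, 6 C→G, 7 G→T, 9 T→A, 10 A→T, 11 G→C, 12 G→T.

0 transitions, 8 transversions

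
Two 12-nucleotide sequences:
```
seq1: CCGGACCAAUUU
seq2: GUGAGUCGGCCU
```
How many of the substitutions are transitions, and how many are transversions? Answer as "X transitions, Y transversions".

8 transitions, 1 transversion

Mismatches (1-based):
base 1: C→G (pyrimidine→purine, transversion)
base 2: C→U (pyrimidine→pyrimidine, transition)
base 4: G→A (purine→purine, transition)
base 5: A→G (purine→purine, transition)
base 6: C→U (pyrimidine→pyrimidine, transition)
base 8: A→G (purine→purine, transition)
base 9: A→G (purine→purine, transition)
base 10: U→C (pyrimidine→pyrimidine, transition)
base 11: U→C (pyrimidine→pyrimidine, transition)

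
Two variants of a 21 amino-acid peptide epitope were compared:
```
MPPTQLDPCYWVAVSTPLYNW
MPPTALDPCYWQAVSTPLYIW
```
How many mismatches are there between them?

3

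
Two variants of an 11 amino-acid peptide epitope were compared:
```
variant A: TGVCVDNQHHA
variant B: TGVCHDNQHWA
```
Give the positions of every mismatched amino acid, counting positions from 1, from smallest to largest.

Scanning 1-based: 5: V/H; 10: H/W.

5, 10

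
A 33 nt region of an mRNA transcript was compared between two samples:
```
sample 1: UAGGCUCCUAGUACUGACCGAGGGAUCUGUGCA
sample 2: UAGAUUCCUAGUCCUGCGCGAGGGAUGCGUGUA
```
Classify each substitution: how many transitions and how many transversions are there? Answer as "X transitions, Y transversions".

4 transitions, 4 transversions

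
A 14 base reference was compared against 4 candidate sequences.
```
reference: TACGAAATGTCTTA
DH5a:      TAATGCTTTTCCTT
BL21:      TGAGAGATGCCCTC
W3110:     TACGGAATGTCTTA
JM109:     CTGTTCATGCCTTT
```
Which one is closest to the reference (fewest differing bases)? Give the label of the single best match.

W3110

Hamming distances to reference — DH5a: 8; BL21: 6; W3110: 1; JM109: 8.
Smallest is W3110 with 1 mismatch.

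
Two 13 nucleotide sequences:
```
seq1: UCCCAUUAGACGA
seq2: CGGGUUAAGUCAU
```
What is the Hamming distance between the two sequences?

Comparing position by position, 9 bases differ: 1 (U/C), 2 (C/G), 3 (C/G), 4 (C/G), 5 (A/U), 7 (U/A), 10 (A/U), 12 (G/A), 13 (A/U).

9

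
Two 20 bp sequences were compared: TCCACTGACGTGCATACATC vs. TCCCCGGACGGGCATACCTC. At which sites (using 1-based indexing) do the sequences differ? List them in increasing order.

4, 6, 11, 18

Differences at site 4 (A→C), site 6 (T→G), site 11 (T→G), site 18 (A→C).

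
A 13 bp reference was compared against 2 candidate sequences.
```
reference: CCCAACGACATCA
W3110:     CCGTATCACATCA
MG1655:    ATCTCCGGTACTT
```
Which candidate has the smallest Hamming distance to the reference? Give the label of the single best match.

W3110

W3110 differs at 4 bases; MG1655 differs at 9 bases. The closest is W3110.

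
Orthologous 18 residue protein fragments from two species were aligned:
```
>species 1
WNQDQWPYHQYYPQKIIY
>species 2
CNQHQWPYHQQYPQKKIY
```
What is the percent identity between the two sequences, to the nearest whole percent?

4 positions differ (1, 4, 11, 16), so 14 of 18 match: 14/18 = 77.78%.

78%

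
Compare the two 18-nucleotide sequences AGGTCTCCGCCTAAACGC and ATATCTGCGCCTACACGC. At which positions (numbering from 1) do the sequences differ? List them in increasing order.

Differences at position 2 (G→T), position 3 (G→A), position 7 (C→G), position 14 (A→C).

2, 3, 7, 14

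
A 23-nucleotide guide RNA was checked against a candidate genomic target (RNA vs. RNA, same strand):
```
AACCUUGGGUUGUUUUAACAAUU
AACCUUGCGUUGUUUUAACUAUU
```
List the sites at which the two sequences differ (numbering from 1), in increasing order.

8, 20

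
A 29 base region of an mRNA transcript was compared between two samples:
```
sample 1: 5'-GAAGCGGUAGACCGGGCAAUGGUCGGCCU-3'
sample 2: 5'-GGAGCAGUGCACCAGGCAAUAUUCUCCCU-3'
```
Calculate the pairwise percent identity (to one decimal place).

69.0%

Mismatches at positions 2, 6, 9, 10, 14, 21, 22, 25, 26 (1-based): 9 of 29.
Identical positions: 20/29 = 68.97% → 69.0%.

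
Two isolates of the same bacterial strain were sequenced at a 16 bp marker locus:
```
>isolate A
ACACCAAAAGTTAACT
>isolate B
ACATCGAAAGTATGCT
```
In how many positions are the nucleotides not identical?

Mismatches (1-based): position 4: C→T; position 6: A→G; position 12: T→A; position 13: A→T; position 14: A→G.

5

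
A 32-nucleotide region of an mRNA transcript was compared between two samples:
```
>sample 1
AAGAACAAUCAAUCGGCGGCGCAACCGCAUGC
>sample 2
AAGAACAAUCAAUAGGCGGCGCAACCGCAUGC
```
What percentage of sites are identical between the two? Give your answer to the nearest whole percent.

1 position differs (14), so 31 of 32 match: 31/32 = 96.88%.

97%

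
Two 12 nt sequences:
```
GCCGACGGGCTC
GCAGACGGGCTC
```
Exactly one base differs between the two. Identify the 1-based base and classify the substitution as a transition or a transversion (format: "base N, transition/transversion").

The sequences differ only at base 3: C→A (pyrimidine→purine), a transversion.

base 3, transversion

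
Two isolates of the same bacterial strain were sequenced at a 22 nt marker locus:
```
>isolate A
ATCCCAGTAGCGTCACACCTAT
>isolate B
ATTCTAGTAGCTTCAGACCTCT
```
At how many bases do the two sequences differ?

5

Comparing position by position, 5 bases differ: 3 (C/T), 5 (C/T), 12 (G/T), 16 (C/G), 21 (A/C).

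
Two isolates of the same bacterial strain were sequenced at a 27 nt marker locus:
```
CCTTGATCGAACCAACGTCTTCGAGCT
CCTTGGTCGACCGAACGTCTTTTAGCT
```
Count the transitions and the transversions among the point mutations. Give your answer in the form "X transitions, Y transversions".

2 transitions, 3 transversions

Mismatches (1-based):
base 6: A→G (purine→purine, transition)
base 11: A→C (purine→pyrimidine, transversion)
base 13: C→G (pyrimidine→purine, transversion)
base 22: C→T (pyrimidine→pyrimidine, transition)
base 23: G→T (purine→pyrimidine, transversion)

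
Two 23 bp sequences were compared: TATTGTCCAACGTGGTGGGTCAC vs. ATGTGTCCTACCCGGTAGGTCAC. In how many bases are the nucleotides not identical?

Mismatches (1-based): base 1: T→A; base 2: A→T; base 3: T→G; base 9: A→T; base 12: G→C; base 13: T→C; base 17: G→A.

7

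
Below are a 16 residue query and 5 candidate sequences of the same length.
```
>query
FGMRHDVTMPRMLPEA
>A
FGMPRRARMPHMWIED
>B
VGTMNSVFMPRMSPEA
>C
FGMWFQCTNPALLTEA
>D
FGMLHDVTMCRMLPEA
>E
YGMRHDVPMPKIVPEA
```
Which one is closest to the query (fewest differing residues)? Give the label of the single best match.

D

Hamming distances to query — A: 9; B: 7; C: 8; D: 2; E: 5.
Smallest is D with 2 mismatches.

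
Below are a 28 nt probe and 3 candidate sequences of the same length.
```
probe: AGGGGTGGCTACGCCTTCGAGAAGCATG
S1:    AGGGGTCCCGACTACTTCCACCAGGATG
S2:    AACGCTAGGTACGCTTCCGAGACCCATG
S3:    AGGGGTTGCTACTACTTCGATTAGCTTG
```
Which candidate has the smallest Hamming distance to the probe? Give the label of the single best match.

Hamming distances to probe — S1: 9; S2: 9; S3: 6.
Smallest is S3 with 6 mismatches.

S3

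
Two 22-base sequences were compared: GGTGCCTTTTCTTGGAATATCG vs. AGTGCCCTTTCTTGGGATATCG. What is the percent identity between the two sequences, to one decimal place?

86.4%

3 positions differ (1, 7, 16), so 19 of 22 match: 19/22 = 86.36%.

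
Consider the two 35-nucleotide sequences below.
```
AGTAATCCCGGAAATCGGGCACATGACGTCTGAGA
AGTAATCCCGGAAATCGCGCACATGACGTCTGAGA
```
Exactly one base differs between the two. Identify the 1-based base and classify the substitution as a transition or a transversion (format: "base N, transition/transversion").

base 18, transversion

The sequences differ only at base 18: G→C (purine→pyrimidine), a transversion.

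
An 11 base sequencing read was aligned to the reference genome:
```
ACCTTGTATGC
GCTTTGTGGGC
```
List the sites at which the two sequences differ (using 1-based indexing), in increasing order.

1, 3, 8, 9

Scanning 1-based: 1: A/G; 3: C/T; 8: A/G; 9: T/G.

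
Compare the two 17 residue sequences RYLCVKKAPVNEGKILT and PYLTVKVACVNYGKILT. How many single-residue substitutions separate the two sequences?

Comparing position by position, 5 residues differ: 1 (R/P), 4 (C/T), 7 (K/V), 9 (P/C), 12 (E/Y).

5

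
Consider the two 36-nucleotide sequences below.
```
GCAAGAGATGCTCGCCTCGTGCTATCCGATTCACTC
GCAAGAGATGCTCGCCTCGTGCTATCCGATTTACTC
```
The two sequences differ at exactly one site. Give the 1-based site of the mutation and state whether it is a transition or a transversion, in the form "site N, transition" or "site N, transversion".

Site 32 changes C→T. C is a pyrimidine and T is a pyrimidine, so this is a transition.

site 32, transition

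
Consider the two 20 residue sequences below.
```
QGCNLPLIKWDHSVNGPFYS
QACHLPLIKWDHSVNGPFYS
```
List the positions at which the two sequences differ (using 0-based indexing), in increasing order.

Differences at position 1 (G→A), position 3 (N→H).

1, 3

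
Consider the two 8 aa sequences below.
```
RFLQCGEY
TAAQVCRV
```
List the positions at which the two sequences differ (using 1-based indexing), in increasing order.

Differences at position 1 (R→T), position 2 (F→A), position 3 (L→A), position 5 (C→V), position 6 (G→C), position 7 (E→R), position 8 (Y→V).

1, 2, 3, 5, 6, 7, 8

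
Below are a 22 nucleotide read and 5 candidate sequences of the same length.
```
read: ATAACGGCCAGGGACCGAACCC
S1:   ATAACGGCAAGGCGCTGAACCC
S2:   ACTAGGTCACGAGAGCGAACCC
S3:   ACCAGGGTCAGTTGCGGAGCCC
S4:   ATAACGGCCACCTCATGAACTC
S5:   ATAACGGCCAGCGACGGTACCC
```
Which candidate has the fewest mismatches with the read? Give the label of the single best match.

Hamming distances to read — S1: 4; S2: 8; S3: 9; S4: 7; S5: 3.
Smallest is S5 with 3 mismatches.

S5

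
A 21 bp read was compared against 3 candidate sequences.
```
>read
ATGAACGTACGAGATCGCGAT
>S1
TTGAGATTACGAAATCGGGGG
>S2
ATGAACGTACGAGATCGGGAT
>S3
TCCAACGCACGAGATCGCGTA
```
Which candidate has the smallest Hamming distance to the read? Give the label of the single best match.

S2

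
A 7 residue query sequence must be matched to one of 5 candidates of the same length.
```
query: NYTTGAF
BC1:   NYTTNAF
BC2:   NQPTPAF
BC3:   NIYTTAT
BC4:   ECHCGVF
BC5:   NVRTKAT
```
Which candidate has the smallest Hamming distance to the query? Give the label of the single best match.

BC1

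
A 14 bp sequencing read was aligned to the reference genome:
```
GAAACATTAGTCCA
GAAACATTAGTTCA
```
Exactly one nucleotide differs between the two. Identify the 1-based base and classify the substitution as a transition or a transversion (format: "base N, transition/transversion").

base 12, transition

The sequences differ only at base 12: C→T (pyrimidine→pyrimidine), a transition.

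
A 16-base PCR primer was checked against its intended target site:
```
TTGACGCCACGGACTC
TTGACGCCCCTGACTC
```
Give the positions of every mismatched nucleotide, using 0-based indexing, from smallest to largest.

8, 10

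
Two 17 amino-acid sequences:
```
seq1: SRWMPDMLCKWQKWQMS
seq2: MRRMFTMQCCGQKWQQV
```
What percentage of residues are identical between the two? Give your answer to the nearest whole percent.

47%

9 positions differ (1, 3, 5, 6, 8, 10, 11, 16, 17), so 8 of 17 match: 8/17 = 47.06%.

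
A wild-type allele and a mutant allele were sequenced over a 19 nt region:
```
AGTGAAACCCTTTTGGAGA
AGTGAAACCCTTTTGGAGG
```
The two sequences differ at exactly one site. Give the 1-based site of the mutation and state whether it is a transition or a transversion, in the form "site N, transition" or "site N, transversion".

The sequences differ only at site 19: A→G (purine→purine), a transition.

site 19, transition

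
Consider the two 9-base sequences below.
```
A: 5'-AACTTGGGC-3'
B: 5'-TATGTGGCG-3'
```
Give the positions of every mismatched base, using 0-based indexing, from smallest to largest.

0, 2, 3, 7, 8

Scanning 0-based: 0: A/T; 2: C/T; 3: T/G; 7: G/C; 8: C/G.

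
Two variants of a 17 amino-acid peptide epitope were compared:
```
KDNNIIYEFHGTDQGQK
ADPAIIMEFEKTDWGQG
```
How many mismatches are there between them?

Comparing position by position, 8 positions differ: 1 (K/A), 3 (N/P), 4 (N/A), 7 (Y/M), 10 (H/E), 11 (G/K), 14 (Q/W), 17 (K/G).

8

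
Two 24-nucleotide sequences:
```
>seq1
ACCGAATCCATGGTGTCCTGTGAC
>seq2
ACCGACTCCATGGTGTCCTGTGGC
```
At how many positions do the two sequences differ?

2

Comparing position by position, 2 positions differ: 6 (A/C), 23 (A/G).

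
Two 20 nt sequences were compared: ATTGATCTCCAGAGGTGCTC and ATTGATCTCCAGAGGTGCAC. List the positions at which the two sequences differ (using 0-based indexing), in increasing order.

18

Differences at position 18 (T→A).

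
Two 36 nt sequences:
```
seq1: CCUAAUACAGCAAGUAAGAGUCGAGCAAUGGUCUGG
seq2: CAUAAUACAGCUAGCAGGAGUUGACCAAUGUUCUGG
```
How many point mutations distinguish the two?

The sequences differ at positions 2, 12, 15, 17, 22, 25, 31 (1-based) — 7 in total.

7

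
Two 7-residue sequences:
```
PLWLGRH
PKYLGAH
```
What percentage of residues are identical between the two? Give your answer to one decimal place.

57.1%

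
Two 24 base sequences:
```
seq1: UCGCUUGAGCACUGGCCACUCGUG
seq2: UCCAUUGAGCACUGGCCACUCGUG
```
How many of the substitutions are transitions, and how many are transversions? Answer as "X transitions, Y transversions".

Transitions (purine↔purine or pyrimidine↔pyrimidine): none.
Transversions (purine↔pyrimidine): 3 G→C, 4 C→A.

0 transitions, 2 transversions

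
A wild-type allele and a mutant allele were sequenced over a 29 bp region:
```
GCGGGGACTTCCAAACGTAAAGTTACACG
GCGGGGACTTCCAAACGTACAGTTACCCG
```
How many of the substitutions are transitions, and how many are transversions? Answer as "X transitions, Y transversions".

0 transitions, 2 transversions

Mismatches (1-based):
site 20: A→C (purine→pyrimidine, transversion)
site 27: A→C (purine→pyrimidine, transversion)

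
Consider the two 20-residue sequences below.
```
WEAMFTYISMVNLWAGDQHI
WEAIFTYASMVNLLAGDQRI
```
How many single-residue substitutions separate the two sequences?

4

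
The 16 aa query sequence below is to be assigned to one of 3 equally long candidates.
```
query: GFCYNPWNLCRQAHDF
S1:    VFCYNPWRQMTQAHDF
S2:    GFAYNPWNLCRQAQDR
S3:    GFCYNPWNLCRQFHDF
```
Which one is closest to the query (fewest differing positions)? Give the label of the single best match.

S1 differs at 5 positions; S2 differs at 3 positions; S3 differs at 1 position. The closest is S3.

S3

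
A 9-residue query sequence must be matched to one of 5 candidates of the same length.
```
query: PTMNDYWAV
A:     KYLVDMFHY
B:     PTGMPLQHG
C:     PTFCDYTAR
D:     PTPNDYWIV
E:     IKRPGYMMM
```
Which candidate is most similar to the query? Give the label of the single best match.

D

Hamming distances to query — A: 8; B: 7; C: 4; D: 2; E: 8.
Smallest is D with 2 mismatches.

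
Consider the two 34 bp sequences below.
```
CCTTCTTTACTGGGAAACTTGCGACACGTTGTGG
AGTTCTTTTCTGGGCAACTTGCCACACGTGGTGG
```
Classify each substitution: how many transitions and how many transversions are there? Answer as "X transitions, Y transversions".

0 transitions, 6 transversions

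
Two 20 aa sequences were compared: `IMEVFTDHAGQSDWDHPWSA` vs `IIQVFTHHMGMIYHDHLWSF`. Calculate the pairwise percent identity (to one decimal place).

50.0%

Mismatches at positions 2, 3, 7, 9, 11, 12, 13, 14, 17, 20 (1-based): 10 of 20.
Identical positions: 10/20 = 50% → 50.0%.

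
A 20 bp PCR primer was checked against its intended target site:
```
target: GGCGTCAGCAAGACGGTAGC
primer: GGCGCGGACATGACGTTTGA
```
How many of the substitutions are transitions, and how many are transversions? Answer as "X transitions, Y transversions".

3 transitions, 5 transversions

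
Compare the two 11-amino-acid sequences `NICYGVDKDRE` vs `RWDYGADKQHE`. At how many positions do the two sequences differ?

6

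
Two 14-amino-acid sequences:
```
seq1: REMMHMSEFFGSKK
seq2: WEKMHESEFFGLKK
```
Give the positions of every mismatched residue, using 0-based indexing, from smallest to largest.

0, 2, 5, 11

Scanning 0-based: 0: R/W; 2: M/K; 5: M/E; 11: S/L.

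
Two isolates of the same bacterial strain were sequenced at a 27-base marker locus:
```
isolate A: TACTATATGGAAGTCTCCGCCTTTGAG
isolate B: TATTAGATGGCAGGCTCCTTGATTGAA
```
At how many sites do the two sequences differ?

9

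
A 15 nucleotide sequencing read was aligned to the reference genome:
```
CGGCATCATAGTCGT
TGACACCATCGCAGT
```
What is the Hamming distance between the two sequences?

Comparing position by position, 6 bases differ: 1 (C/T), 3 (G/A), 6 (T/C), 10 (A/C), 12 (T/C), 13 (C/A).

6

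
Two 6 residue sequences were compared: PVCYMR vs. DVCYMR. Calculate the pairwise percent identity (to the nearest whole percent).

83%

1 position differs (1), so 5 of 6 match: 5/6 = 83.33%.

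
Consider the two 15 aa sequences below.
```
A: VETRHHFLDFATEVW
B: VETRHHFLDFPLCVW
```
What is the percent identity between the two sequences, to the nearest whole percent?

80%

3 positions differ (11, 12, 13), so 12 of 15 match: 12/15 = 80%.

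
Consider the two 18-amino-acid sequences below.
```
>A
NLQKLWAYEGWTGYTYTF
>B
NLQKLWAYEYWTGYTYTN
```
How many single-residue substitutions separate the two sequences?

2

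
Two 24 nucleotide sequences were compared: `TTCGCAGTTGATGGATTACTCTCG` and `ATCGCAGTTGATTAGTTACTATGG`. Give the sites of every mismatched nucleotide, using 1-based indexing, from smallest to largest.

1, 13, 14, 15, 21, 23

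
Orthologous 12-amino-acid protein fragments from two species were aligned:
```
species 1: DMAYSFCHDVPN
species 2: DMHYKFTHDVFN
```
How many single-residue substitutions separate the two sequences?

4

Comparing position by position, 4 residues differ: 3 (A/H), 5 (S/K), 7 (C/T), 11 (P/F).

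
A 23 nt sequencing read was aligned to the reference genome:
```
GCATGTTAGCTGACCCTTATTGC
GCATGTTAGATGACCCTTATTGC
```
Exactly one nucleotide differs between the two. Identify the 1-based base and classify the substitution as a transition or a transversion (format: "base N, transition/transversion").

base 10, transversion

Base 10 changes C→A. C is a pyrimidine and A is a purine, so this is a transversion.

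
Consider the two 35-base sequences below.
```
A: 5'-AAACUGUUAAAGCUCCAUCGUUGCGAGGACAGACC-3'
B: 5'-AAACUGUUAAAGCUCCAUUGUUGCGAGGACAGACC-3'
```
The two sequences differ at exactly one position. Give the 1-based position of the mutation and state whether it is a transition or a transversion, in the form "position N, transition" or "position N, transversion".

position 19, transition

The sequences differ only at position 19: C→U (pyrimidine→pyrimidine), a transition.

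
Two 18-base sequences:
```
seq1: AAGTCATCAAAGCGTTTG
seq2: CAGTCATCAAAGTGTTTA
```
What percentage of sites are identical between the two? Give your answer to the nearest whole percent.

83%

Mismatches at positions 1, 13, 18 (1-based): 3 of 18.
Identical positions: 15/18 = 83.33% → 83%.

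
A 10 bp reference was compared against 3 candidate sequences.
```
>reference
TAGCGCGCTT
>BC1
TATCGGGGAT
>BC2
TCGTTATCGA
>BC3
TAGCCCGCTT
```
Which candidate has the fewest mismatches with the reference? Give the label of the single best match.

Hamming distances to reference — BC1: 4; BC2: 7; BC3: 1.
Smallest is BC3 with 1 mismatch.

BC3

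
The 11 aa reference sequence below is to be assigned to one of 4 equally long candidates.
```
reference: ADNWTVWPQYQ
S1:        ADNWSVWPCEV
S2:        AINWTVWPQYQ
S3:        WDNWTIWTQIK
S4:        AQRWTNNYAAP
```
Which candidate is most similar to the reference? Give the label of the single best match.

Hamming distances to reference — S1: 4; S2: 1; S3: 5; S4: 8.
Smallest is S2 with 1 mismatch.

S2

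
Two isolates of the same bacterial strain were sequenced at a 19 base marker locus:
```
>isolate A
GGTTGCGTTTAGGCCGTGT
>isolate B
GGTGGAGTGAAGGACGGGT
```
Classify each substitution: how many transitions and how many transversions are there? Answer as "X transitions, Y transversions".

Transitions (purine↔purine or pyrimidine↔pyrimidine): none.
Transversions (purine↔pyrimidine): 4 T→G, 6 C→A, 9 T→G, 10 T→A, 14 C→A, 17 T→G.

0 transitions, 6 transversions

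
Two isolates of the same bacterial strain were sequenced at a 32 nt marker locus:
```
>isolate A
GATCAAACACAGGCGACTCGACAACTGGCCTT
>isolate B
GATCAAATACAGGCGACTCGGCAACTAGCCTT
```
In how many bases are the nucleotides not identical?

Comparing position by position, 3 bases differ: 8 (C/T), 21 (A/G), 27 (G/A).

3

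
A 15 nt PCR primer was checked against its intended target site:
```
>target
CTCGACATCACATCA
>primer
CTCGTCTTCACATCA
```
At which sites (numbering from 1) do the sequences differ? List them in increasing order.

Scanning 1-based: 5: A/T; 7: A/T.

5, 7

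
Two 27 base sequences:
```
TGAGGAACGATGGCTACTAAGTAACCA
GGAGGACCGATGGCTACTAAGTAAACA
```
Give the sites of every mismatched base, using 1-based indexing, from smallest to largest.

1, 7, 25

Scanning 1-based: 1: T/G; 7: A/C; 25: C/A.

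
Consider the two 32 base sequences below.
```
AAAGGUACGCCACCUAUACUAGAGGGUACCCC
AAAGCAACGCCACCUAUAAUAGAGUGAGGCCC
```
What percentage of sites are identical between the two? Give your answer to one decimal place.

7 positions differ (5, 6, 19, 25, 27, 28, 29), so 25 of 32 match: 25/32 = 78.12%.

78.1%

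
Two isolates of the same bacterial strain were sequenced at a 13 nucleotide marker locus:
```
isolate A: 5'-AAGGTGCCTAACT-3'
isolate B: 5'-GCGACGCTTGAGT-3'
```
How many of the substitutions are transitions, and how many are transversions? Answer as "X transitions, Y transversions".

5 transitions, 2 transversions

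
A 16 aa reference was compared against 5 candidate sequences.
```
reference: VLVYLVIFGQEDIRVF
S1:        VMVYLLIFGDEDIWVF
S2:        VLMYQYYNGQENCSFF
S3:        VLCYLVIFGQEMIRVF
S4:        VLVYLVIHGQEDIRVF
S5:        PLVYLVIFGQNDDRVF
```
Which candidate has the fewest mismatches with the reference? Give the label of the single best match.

S4

Hamming distances to reference — S1: 4; S2: 9; S3: 2; S4: 1; S5: 3.
Smallest is S4 with 1 mismatch.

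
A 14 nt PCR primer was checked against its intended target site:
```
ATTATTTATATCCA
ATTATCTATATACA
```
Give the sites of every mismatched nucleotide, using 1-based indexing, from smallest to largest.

6, 12

Differences at site 6 (T→C), site 12 (C→A).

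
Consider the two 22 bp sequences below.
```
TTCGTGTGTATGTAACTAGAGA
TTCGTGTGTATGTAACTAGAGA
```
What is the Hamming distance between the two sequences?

No positions differ; the sequences are identical.

0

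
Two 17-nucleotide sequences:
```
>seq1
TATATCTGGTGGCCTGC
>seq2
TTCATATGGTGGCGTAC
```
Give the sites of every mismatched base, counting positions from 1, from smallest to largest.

2, 3, 6, 14, 16

Differences at site 2 (A→T), site 3 (T→C), site 6 (C→A), site 14 (C→G), site 16 (G→A).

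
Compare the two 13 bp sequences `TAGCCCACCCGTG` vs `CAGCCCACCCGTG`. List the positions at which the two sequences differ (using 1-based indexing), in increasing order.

Differences at position 1 (T→C).

1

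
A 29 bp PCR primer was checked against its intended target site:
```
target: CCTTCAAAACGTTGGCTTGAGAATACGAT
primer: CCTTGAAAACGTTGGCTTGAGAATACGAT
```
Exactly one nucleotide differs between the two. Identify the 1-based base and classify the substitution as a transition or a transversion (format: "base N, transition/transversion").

The sequences differ only at base 5: C→G (pyrimidine→purine), a transversion.

base 5, transversion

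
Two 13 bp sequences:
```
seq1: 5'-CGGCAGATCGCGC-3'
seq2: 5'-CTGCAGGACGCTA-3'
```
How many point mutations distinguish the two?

Mismatches (1-based): position 2: G→T; position 7: A→G; position 8: T→A; position 12: G→T; position 13: C→A.

5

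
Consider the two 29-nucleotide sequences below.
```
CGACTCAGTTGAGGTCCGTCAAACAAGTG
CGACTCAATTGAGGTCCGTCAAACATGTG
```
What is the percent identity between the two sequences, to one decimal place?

93.1%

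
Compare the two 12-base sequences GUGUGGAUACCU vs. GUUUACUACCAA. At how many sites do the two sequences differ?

The sequences differ at sites 3, 5, 6, 7, 8, 9, 11, 12 (1-based) — 8 in total.

8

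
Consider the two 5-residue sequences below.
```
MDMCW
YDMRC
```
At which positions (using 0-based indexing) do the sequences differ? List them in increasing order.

Differences at position 0 (M→Y), position 3 (C→R), position 4 (W→C).

0, 3, 4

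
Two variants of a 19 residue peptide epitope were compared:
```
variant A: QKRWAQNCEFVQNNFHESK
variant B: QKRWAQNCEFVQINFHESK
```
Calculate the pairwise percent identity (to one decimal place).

94.7%

Mismatch at position 13 (1-based): 1 of 19.
Identical positions: 18/19 = 94.74% → 94.7%.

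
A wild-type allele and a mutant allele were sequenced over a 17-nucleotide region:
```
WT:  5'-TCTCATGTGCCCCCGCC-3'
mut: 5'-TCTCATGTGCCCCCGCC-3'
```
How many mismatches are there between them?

The two sequences are identical at every position.

0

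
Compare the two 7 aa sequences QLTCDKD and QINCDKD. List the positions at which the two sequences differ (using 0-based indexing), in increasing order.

Differences at position 1 (L→I), position 2 (T→N).

1, 2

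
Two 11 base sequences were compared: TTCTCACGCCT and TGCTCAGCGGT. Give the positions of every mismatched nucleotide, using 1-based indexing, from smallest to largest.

Scanning 1-based: 2: T/G; 7: C/G; 8: G/C; 9: C/G; 10: C/G.

2, 7, 8, 9, 10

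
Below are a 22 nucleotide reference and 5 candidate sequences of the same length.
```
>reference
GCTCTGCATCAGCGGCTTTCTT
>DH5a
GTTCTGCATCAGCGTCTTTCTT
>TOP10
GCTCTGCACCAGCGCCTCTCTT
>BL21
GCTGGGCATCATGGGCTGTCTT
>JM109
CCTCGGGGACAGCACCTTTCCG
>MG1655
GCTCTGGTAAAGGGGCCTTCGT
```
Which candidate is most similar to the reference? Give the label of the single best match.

DH5a differs at 2 bases; TOP10 differs at 3 bases; BL21 differs at 5 bases; JM109 differs at 9 bases; MG1655 differs at 7 bases. The closest is DH5a.

DH5a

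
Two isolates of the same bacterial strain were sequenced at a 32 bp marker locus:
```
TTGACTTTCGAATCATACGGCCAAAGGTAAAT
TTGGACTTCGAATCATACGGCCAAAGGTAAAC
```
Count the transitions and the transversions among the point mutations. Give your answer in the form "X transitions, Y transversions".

3 transitions, 1 transversion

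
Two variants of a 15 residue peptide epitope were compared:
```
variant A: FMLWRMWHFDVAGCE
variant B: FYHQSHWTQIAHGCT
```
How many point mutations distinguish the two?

11

The sequences differ at positions 2, 3, 4, 5, 6, 8, 9, 10, 11, 12, 15 (1-based) — 11 in total.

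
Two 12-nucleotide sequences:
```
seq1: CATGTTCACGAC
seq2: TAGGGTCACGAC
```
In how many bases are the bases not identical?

The sequences differ at bases 1, 3, 5 (1-based) — 3 in total.

3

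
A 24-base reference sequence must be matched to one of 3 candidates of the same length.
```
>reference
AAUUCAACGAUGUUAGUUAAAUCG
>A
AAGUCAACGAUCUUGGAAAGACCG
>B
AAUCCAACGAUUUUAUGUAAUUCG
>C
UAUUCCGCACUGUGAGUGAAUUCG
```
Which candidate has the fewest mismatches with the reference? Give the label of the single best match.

Hamming distances to reference — A: 7; B: 5; C: 8.
Smallest is B with 5 mismatches.

B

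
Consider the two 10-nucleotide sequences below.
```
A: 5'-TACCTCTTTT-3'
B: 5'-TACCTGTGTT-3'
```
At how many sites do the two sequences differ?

2

The sequences differ at sites 6, 8 (1-based) — 2 in total.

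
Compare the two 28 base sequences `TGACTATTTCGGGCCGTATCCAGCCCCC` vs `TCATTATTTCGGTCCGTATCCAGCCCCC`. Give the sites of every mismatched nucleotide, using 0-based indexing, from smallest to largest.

1, 3, 12

Scanning 0-based: 1: G/C; 3: C/T; 12: G/T.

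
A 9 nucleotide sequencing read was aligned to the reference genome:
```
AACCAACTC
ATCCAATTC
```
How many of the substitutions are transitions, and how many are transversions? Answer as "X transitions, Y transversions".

Mismatches (1-based):
position 2: A→T (purine→pyrimidine, transversion)
position 7: C→T (pyrimidine→pyrimidine, transition)

1 transition, 1 transversion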